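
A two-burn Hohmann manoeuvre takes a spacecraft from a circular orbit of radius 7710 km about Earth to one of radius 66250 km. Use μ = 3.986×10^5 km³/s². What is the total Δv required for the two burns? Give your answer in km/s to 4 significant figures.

Semi-major axis of the transfer orbit: a_t = (7710 + 66250)/2 = 36980 km.
Circular speed at r₁: v₁ = √(μ/r₁) = √(3.986×10^5/7710) = 7.190 km/s.
Transfer-orbit speed at r₁ (vis-viva): v_p = √[μ(2/r₁ − 1/a_t)] = 9.624 km/s.
First burn Δv₁ = |v_p − v₁| = 2.434 km/s.
Circular speed at r₂: v₂ = √(μ/r₂) = 2.453 km/s.
Transfer-orbit speed at r₂: v_a = √[μ(2/r₂ − 1/a_t)] = 1.120 km/s.
Second burn Δv₂ = |v₂ − v_a| = 1.333 km/s.
Δv = Δv₁ + Δv₂ = 2.434 + 1.333 = 3.767 km/s.

Δv = 3.767 km/s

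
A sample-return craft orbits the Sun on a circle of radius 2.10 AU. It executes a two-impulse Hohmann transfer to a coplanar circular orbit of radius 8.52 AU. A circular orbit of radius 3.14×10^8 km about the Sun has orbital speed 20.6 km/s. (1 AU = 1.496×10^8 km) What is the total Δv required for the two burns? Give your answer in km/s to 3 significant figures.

Δv = 9.29 km/s

From the circular-orbit relation v² = μ/r at r = 3.14×10^8 km: μ = v²r = (20.6)² × 3.14×10^8 = 1.33249×10^11 km³/s².
In km: r₁ = 2.10 × 1.496×10^8 = 3.1416×10^8 km; r₂ = 8.52 × 1.496×10^8 = 1.274592×10^9 km.
Transfer-ellipse semi-major axis a_t = (r₁ + r₂)/2 = (3.1416×10^8 + 1.274592×10^9)/2 = 7.94376×10^8 km.
Circular speed at r₁: v₁ = √(μ/r₁) = √(1.33249×10^11/3.1416×10^8) = 20.5948 km/s.
Transfer-orbit speed at r₁ (vis-viva): v_p = √[μ(2/r₁ − 1/a_t)] = 26.0873 km/s.
First burn Δv₁ = |v_p − v₁| = 5.4925 km/s.
At r₂, v₂ = √(μ/r₂) = 10.2246 km/s.
Transfer-orbit speed at r₂: v_a = √[μ(2/r₂ − 1/a_t)] = 6.42997 km/s.
Second burn Δv₂ = |v₂ − v_a| = 3.7946 km/s.
Δv = Δv₁ + Δv₂ = 5.4925 + 3.7946 = 9.287 km/s.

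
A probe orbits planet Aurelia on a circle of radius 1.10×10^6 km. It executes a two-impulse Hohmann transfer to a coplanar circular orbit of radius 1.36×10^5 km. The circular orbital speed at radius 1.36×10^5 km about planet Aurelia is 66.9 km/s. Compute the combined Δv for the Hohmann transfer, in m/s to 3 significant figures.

Δv = 34800 m/s

From the circular-orbit relation v² = μ/r at r = 1.36×10^5 km: μ = v²r = (66.9)² × 1.36×10^5 = 6.08683×10^8 km³/s².
Transfer-ellipse semi-major axis a_t = (r₁ + r₂)/2 = (1.100×10^6 + 1.360×10^5)/2 = 6.180×10^5 km.
At r₁ the circular-orbit speed is v₁ = √(μ/r₁) = 23.523 km/s.
Transfer-orbit speed at r₁ (v² = μ(2/r − 1/a)): v_a = √[μ(2/r₁ − 1/a_t)] = 11.035 km/s.
First burn Δv₁ = |v_a − v₁| = 12.49 km/s.
At r₂, v₂ = √(μ/r₂) = 66.90 km/s.
Transfer-orbit speed at r₂: v_p = √[μ(2/r₂ − 1/a_t)] = 89.25 km/s.
Second burn Δv₂ = |v₂ − v_p| = 22.35 km/s.
Δv = Δv₁ + Δv₂ = 12.49 + 22.35 = 34.84 km/s.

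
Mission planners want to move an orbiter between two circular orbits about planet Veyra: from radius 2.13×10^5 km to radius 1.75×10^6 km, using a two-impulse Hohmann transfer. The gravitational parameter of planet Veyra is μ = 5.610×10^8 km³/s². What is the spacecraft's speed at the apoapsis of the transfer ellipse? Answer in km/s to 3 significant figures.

v = 8.34 km/s

Transfer-ellipse semi-major axis a_t = (r₁ + r₂)/2 = (2.130×10^5 + 1.750×10^6)/2 = 9.815×10^5 km.
At apoapsis, r = 1.750×10^6 km.
Vis-viva: v = √[μ(2/r − 1/a_t)] = √[5.610×10^8 × (2/1.750×10^6 − 1/9.815×10^5)] = 8.341 km/s.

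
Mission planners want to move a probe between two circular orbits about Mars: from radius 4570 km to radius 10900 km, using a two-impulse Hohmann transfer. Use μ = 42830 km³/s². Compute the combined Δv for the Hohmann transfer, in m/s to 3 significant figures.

Δv = 1030 m/s

Transfer-ellipse semi-major axis a_t = (r₁ + r₂)/2 = (4570 + 10900)/2 = 7735 km.
At r₁ the circular-orbit speed is v₁ = √(μ/r₁) = 3.0614 km/s.
On the transfer ellipse at r₁, vis-viva equation gives v_p = √[μ(2/r₁ − 1/a_t)] = 3.6341 km/s.
First burn Δv₁ = |v_p − v₁| = 0.5727 km/s.
Circular speed at r₂: v₂ = √(μ/r₂) = 1.9823 km/s.
Transfer-orbit speed at r₂: v_a = √[μ(2/r₂ − 1/a_t)] = 1.5237 km/s.
Second burn Δv₂ = |v₂ − v_a| = 0.4586 km/s.
Δv = Δv₁ + Δv₂ = 0.5727 + 0.4586 = 1.031 km/s.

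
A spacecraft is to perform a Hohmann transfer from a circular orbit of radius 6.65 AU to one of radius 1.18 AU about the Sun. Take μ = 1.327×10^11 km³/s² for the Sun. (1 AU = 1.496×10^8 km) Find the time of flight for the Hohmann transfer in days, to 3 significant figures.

t = 1410 days

In km: r₁ = 6.65 × 1.496×10^8 = 9.9484×10^8 km; r₂ = 1.18 × 1.496×10^8 = 1.76528×10^8 km.
Transfer-ellipse semi-major axis a_t = (r₁ + r₂)/2 = (9.9484×10^8 + 1.76528×10^8)/2 = 5.85684×10^8 km.
Transfer time t = π√(a_t³/μ) = π√((5.85684×10^8)³ / 1.327×10^11) = 1.222×10^8 s.
Converting: 1.222×10^8 s ÷ 86400 s/day = 1410 days.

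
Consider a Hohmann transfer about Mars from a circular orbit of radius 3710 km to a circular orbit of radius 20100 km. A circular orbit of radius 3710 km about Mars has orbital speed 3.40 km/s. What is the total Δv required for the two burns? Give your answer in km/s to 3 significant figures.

From the circular-orbit relation v² = μ/r at r = 3710 km: μ = v²r = (3.40)² × 3710 = 42887.6 km³/s².
Semi-major axis of the transfer orbit: a_t = (3710 + 20100)/2 = 11905 km.
Circular speed at r₁: v₁ = √(μ/r₁) = √(42887.6/3710) = 3.400 km/s.
On the transfer ellipse at r₁, vis-viva gives v_p = √[μ(2/r₁ − 1/a_t)] = 4.418 km/s.
First burn Δv₁ = |v_p − v₁| = 1.018 km/s.
At r₂, v₂ = √(μ/r₂) = 1.4607 km/s.
Transfer-orbit speed at r₂: v_a = √[μ(2/r₂ − 1/a_t)] = 0.81544 km/s.
Second burn Δv₂ = |v₂ − v_a| = 0.6453 km/s.
Δv = Δv₁ + Δv₂ = 1.018 + 0.6453 = 1.663 km/s.

Δv = 1.66 km/s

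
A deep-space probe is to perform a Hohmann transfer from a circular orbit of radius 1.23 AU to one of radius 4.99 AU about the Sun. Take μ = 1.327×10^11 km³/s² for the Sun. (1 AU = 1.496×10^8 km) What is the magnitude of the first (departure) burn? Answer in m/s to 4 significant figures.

Δv₁ = 7162 m/s

In km: r₁ = 1.23 × 1.496×10^8 = 1.84008×10^8 km; r₂ = 4.99 × 1.496×10^8 = 7.46504×10^8 km.
Transfer-ellipse semi-major axis a_t = (r₁ + r₂)/2 = (1.84008×10^8 + 7.46504×10^8)/2 = 4.65256×10^8 km.
Circular speed at r = 1.84008×10^8 km: v_c = √(μ/r) = 26.8545 km/s.
Vis-viva on the transfer ellipse at r = 1.84008×10^8 km gives v_t = √[μ(2/r − 1/a_t)] = 34.0163 km/s.
Δv₁ = |v_t − v_c| = |34.0163 − 26.8545| = 7.162 km/s.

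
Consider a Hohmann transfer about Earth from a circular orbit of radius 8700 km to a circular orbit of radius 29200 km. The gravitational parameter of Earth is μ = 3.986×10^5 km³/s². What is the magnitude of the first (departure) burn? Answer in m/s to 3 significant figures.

Semi-major axis of the transfer orbit: a_t = (8700 + 29200)/2 = 18950 km.
Circular speed at r = 8700 km: v_c = √(μ/r) = 6.769 km/s.
Vis-viva on the transfer ellipse at r = 8700 km gives v_t = √[μ(2/r − 1/a_t)] = 8.402 km/s.
Δv₁ = |v_t − v_c| = |8.402 − 6.769| = 1.633 km/s.

Δv₁ = 1630 m/s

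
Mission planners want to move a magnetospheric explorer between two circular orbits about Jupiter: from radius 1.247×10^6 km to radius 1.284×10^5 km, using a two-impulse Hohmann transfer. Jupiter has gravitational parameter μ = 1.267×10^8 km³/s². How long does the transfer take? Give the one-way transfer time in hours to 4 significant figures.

t = 44.21 hours

Semi-major axis of the transfer orbit: a_t = (1.247×10^6 + 1.284×10^5)/2 = 6.877×10^5 km.
Transfer time t = π√(a_t³/μ) = π√((6.877×10^5)³ / 1.267×10^8) = 1.5917×10^5 s.
Converting: 1.5917×10^5 s ÷ 3600 s/hour = 44.21 hours.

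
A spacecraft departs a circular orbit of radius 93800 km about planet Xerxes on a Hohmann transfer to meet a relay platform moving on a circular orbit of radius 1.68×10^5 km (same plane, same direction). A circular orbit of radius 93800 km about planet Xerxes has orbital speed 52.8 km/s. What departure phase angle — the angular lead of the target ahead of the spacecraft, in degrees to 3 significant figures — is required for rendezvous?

From the circular-orbit relation v² = μ/r at r = 93800 km: μ = v²r = (52.8)² × 93800 = 2.61499×10^8 km³/s².
Transfer-ellipse semi-major axis a_t = (r₁ + r₂)/2 = (93800 + 1.680×10^5)/2 = 1.309×10^5 km.
The half-period of the transfer ellipse is t = π√(a_t³/μ) = 9200.8 s.
The target's mean motion on its circular orbit is ω₂ = √(μ/r₂³) = 2.3484×10^-4 rad/s.
Angle swept by the target during transfer: ω₂·t = 2.161 rad = 123.8°.
The spacecraft traverses 180° on the transfer ellipse, so the target must lead by 180° − 123.8° = 56.2°.

φ = 56.2°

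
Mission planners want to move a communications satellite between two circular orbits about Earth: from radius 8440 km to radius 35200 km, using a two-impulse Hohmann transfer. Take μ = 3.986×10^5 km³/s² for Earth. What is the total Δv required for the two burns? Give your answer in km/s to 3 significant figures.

Transfer-ellipse semi-major axis a_t = (r₁ + r₂)/2 = (8440 + 35200)/2 = 21820 km.
At r₁ the circular-orbit speed is v₁ = √(μ/r₁) = 6.87223 km/s.
On the transfer ellipse at r₁, vis-viva equation gives v_p = √[μ(2/r₁ − 1/a_t)] = 8.72854 km/s.
First burn Δv₁ = |v_p − v₁| = 1.85631 km/s.
Circular speed at r₂: v₂ = √(μ/r₂) = 3.36509 km/s.
Transfer-orbit speed at r₂: v_a = √[μ(2/r₂ − 1/a_t)] = 2.09286 km/s.
Second burn Δv₂ = |v₂ − v_a| = 1.27223 km/s.
Total Δv = Δv₁ + Δv₂ = 3.129 km/s.

Δv = 3.13 km/s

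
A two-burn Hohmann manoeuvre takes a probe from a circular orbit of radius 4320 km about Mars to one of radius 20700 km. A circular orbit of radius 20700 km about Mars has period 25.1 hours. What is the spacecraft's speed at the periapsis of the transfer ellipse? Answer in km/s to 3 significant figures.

From Kepler's third law T² = 4π²r³/μ at r = 20700 km, T = 25.1 hours = 25.1 × 3600 s = 90360 s: μ = 4π²r³/T² = 42886.3 km³/s².
Semi-major axis of the transfer orbit: a_t = (4320 + 20700)/2 = 12510 km.
At periapsis, r = 4320 km.
Vis-viva: v = √[μ(2/r − 1/a_t)] = √[42886.3 × (2/4320 − 1/12510)] = 4.053 km/s.

v = 4.05 km/s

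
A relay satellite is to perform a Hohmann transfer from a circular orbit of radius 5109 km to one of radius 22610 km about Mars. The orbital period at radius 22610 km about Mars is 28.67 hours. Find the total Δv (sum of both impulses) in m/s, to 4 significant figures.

Δv = 1344 m/s

From Kepler's third law T² = 4π²r³/μ at r = 22610 km, T = 28.67 hours = 28.67 × 3600 s = 1.03212×10^5 s: μ = 4π²r³/T² = 42835.2 km³/s².
Semi-major axis of the transfer orbit: a_t = (5109 + 22610)/2 = 13859.5 km.
Circular speed at r₁: v₁ = √(μ/r₁) = √(42835.2/5109) = 2.8956 km/s.
Transfer-orbit speed at r₁ (v² = μ(2/r − 1/a)): v_p = √[μ(2/r₁ − 1/a_t)] = 3.6984 km/s.
First burn Δv₁ = |v_p − v₁| = 0.80280 km/s.
At r₂, v₂ = √(μ/r₂) = 1.37642 km/s.
Transfer-orbit speed at r₂: v_a = √[μ(2/r₂ − 1/a_t)] = 0.835688 km/s.
Second burn Δv₂ = |v₂ − v_a| = 0.54073 km/s.
Δv = Δv₁ + Δv₂ = 0.80280 + 0.54073 = 1.344 km/s.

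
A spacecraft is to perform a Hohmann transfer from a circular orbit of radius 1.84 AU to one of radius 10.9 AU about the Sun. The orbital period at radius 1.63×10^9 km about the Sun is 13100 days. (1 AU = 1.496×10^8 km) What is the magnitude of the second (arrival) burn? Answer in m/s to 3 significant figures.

Δv₂ = 4180 m/s

From Kepler's third law T² = 4π²r³/μ at r = 1.63×10^9 km, T = 13100 days = 13100 × 86400 s = 1.13184×10^9 s: μ = 4π²r³/T² = 1.33460×10^11 km³/s².
In km: r₁ = 1.84 × 1.496×10^8 = 2.75264×10^8 km; r₂ = 10.9 × 1.496×10^8 = 1.63064×10^9 km.
Transfer-ellipse semi-major axis a_t = (r₁ + r₂)/2 = (2.75264×10^8 + 1.63064×10^9)/2 = 9.52952×10^8 km.
On the circular orbit at r = 1.63064×10^9 km, v_c = √(μ/r) = 9.047 km/s.
Transfer-orbit speed at the same r (vis-viva, a = a_t): v_t = √[μ(2/r − 1/a_t)] = 4.862 km/s.
Δv₂ = |v_t − v_c| = |4.862 − 9.047| = 4.185 km/s.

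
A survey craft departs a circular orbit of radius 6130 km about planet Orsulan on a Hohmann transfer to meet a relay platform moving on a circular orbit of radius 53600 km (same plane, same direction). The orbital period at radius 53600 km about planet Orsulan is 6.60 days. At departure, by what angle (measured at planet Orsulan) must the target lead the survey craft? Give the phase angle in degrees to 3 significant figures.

From Kepler's third law T² = 4π²r³/μ at r = 53600 km, T = 6.60 days = 6.60 × 86400 s = 5.7024×10^5 s: μ = 4π²r³/T² = 18695.6 km³/s².
The Hohmann ellipse has a_t = (r₁ + r₂)/2 = 29865 km.
Transfer time t = π√(a_t³/μ) = 1.18584×10^5 s.
The target's mean motion on its circular orbit is ω₂ = √(μ/r₂³) = 1.10185×10^-5 rad/s.
Angle swept by the target during transfer: ω₂·t = 1.3066 rad = 74.86°.
The survey craft traverses 180° on the transfer ellipse, so the target must lead by 180° − 74.86° = 105°.

φ = 105°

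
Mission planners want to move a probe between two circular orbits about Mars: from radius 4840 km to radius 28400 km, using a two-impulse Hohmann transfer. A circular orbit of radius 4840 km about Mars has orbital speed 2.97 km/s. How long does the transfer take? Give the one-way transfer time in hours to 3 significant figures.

From the circular-orbit relation v² = μ/r at r = 4840 km: μ = v²r = (2.97)² × 4840 = 42693.2 km³/s².
Semi-major axis of the transfer orbit: a_t = (4840 + 28400)/2 = 16620 km.
By Kepler's third law the transfer-orbit period is T = 2π√(a_t³/μ), so t = T/2 = 32580 s.
Converting: 32580 s ÷ 3600 s/hour = 9.05 hours.

t = 9.05 hours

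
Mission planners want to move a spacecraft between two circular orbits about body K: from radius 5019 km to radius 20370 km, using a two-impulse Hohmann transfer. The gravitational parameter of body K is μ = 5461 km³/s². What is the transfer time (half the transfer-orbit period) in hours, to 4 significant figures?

Transfer-ellipse semi-major axis a_t = (r₁ + r₂)/2 = (5019 + 20370)/2 = 12694.5 km.
Transfer time t = π√(a_t³/μ) = π√((12694.5)³ / 5461) = 60800 s.
Converting: 60800 s ÷ 3600 s/hour = 16.89 hours.

t = 16.89 hours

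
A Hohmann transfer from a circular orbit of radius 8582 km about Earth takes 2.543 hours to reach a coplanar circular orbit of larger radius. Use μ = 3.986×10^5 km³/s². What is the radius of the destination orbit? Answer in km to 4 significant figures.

Transfer time t = 2.543 hours = 9154.8 s, and t = π√(a_t³/μ).
So a_t = (μ t²/π²)^(1/3) = (3.986×10^5 × (9154.8)² / π²)^(1/3) = 15015 km.
Since a_t = (r₁ + r₂)/2, r₂ = 2a_t − r₁ = 2×15015 − 8582 = 21448 km.

r₂ = 21450 km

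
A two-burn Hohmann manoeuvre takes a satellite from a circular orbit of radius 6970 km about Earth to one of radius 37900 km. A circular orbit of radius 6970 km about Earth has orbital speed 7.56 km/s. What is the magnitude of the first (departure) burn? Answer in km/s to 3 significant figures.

Δv₁ = 2.27 km/s

From the circular-orbit relation v² = μ/r at r = 6970 km: μ = v²r = (7.56)² × 6970 = 3.98361×10^5 km³/s².
Transfer-ellipse semi-major axis a_t = (r₁ + r₂)/2 = (6970 + 37900)/2 = 22435 km.
Circular speed at r = 6970 km: v_c = √(μ/r) = 7.560 km/s.
Vis-viva on the transfer ellipse at r = 6970 km gives v_t = √[μ(2/r − 1/a_t)] = 9.826 km/s.
Δv₁ = |v_t − v_c| = |9.826 − 7.560| = 2.266 km/s.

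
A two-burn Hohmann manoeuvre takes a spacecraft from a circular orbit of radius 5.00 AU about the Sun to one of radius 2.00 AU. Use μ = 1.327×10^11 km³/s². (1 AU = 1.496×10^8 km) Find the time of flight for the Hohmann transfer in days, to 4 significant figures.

t = 1196 days

In km: r₁ = 5.00 × 1.496×10^8 = 7.480×10^8 km; r₂ = 2.00 × 1.496×10^8 = 2.992×10^8 km.
Transfer-ellipse semi-major axis a_t = (r₁ + r₂)/2 = (7.480×10^8 + 2.992×10^8)/2 = 5.236×10^8 km.
Half the transfer-orbit period gives t = π√(a_t³/μ) = 1.033×10^8 s.
Converting: 1.033×10^8 s ÷ 86400 s/day = 1196 days.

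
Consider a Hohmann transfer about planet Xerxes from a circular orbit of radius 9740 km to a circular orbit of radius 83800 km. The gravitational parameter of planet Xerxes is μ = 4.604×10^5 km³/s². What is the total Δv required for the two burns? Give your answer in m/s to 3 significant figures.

Δv = 3600 m/s

Semi-major axis of the transfer orbit: a_t = (9740 + 83800)/2 = 46770 km.
Circular speed at r₁: v₁ = √(μ/r₁) = √(4.604×10^5/9740) = 6.875 km/s.
On the transfer ellipse at r₁, v² = μ(2/r − 1/a) gives v_p = √[μ(2/r₁ − 1/a_t)] = 9.203 km/s.
First burn Δv₁ = |v_p − v₁| = 2.328 km/s.
Circular speed at r₂: v₂ = √(μ/r₂) = 2.344 km/s.
Transfer-orbit speed at r₂: v_a = √[μ(2/r₂ − 1/a_t)] = 1.070 km/s.
Second burn Δv₂ = |v₂ − v_a| = 1.274 km/s.
Δv = Δv₁ + Δv₂ = 2.328 + 1.274 = 3.602 km/s.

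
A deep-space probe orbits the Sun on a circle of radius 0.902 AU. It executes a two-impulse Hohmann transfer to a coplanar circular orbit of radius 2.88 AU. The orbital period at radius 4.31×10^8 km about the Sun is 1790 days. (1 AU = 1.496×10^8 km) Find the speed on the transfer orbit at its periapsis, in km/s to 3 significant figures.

From Kepler's third law T² = 4π²r³/μ at r = 4.31×10^8 km, T = 1790 days = 1790 × 86400 s = 1.54656×10^8 s: μ = 4π²r³/T² = 1.32147×10^11 km³/s².
In km: r₁ = 0.902 × 1.496×10^8 = 1.349392×10^8 km; r₂ = 2.88 × 1.496×10^8 = 4.30848×10^8 km.
The Hohmann ellipse has a_t = (r₁ + r₂)/2 = 2.828936×10^8 km.
The periapsis of the transfer ellipse is at r = 1.349392×10^8 km.
Vis-viva: v = √[μ(2/r − 1/a_t)] = √[1.32147×10^11 × (2/1.349392×10^8 − 1/2.828936×10^8)] = 38.62 km/s.

v = 38.6 km/s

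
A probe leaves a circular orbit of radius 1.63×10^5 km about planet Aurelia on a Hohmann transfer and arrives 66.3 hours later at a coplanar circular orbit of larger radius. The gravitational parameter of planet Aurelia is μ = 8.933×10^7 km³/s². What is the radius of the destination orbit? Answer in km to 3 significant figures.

Transfer time t = 66.3 hours = 2.3868×10^5 s, and t = π√(a_t³/μ).
So a_t = (μ t²/π²)^(1/3) = (8.933×10^7 × (2.3868×10^5)² / π²)^(1/3) = 8.0188×10^5 km.
Since a_t = (r₁ + r₂)/2, r₂ = 2a_t − r₁ = 2×8.0188×10^5 − 1.630×10^5 = 1.44076×10^6 km.

r₂ = 1.44×10^6 km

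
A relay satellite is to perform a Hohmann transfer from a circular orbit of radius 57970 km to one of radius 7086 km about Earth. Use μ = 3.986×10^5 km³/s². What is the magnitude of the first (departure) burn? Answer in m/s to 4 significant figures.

Δv₁ = 1398 m/s

Semi-major axis of the transfer orbit: a_t = (57970 + 7086)/2 = 32528 km.
Circular speed at r = 57970 km: v_c = √(μ/r) = 2.622 km/s.
Vis-viva on the transfer ellipse at r = 57970 km gives v_t = √[μ(2/r − 1/a_t)] = 1.224 km/s.
Δv₁ = |v_t − v_c| = |1.224 − 2.622| = 1.398 km/s.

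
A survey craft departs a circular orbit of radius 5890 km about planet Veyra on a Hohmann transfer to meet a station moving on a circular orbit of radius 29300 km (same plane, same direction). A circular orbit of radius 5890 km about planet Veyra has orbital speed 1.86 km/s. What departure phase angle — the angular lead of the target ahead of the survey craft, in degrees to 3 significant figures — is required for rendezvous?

φ = 96.2°

From the circular-orbit relation v² = μ/r at r = 5890 km: μ = v²r = (1.86)² × 5890 = 20377.0 km³/s².
Transfer-ellipse semi-major axis a_t = (r₁ + r₂)/2 = (5890 + 29300)/2 = 17595 km.
The half-period of the transfer ellipse is t = π√(a_t³/μ) = 51364.5 s.
Target angular speed ω₂ = √(μ/r₂³) = 2.84622×10^-5 rad/s.
Angle swept by the target during transfer: ω₂·t = 1.4619 rad = 83.76°.
Arrival is 180° from departure on the ellipse, so φ = 180° − 83.76° = 96.2°.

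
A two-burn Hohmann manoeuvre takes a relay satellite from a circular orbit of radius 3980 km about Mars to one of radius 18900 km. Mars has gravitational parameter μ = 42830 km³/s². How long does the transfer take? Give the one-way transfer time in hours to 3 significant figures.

The Hohmann ellipse has a_t = (r₁ + r₂)/2 = 11440 km.
Half the transfer-orbit period gives t = π√(a_t³/μ) = 18570 s.
Converting: 18570 s ÷ 3600 s/hour = 5.16 hours.

t = 5.16 hours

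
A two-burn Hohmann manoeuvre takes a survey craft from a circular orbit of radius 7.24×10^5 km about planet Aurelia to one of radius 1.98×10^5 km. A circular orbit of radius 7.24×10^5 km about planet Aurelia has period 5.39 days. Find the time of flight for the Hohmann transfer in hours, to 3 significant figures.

t = 32.9 hours

From Kepler's third law T² = 4π²r³/μ at r = 7.24×10^5 km, T = 5.39 days = 5.39 × 86400 s = 4.65696×10^5 s: μ = 4π²r³/T² = 6.90829×10^7 km³/s².
The Hohmann ellipse has a_t = (r₁ + r₂)/2 = 4.610×10^5 km.
Half the transfer-orbit period gives t = π√(a_t³/μ) = 1.183×10^5 s.
Converting: 1.183×10^5 s ÷ 3600 s/hour = 32.9 hours.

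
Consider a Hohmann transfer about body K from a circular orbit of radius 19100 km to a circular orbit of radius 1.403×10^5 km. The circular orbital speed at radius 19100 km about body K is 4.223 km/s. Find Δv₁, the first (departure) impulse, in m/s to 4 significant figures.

Δv₁ = 1380 m/s

From the circular-orbit relation v² = μ/r at r = 19100 km: μ = v²r = (4.223)² × 19100 = 3.40624×10^5 km³/s².
Semi-major axis of the transfer orbit: a_t = (19100 + 1.403×10^5)/2 = 79700 km.
On the circular orbit at r = 19100 km, v_c = √(μ/r) = 4.223 km/s.
Transfer-orbit speed at the same r (vis-viva, a = a_t): v_t = √[μ(2/r − 1/a_t)] = 5.603 km/s.
Δv₁ = |v_t − v_c| = |5.603 − 4.223| = 1.380 km/s.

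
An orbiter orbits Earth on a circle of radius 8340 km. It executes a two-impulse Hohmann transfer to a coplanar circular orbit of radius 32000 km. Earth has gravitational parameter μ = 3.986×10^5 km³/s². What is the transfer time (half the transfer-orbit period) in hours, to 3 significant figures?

The Hohmann ellipse has a_t = (r₁ + r₂)/2 = 20170 km.
Transfer time t = π√(a_t³/μ) = π√((20170)³ / 3.986×10^5) = 14250 s.
Converting: 14250 s ÷ 3600 s/hour = 3.96 hours.

t = 3.96 hours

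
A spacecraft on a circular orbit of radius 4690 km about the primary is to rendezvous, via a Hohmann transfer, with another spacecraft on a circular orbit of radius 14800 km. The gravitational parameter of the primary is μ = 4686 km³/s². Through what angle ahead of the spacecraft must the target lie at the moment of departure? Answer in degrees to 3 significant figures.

φ = 83.8°

Semi-major axis of the transfer orbit: a_t = (4690 + 14800)/2 = 9745 km.
Transfer time t = π√(a_t³/μ) = 44149 s.
Target angular speed ω₂ = √(μ/r₂³) = 3.8020×10^-5 rad/s.
Angle swept by the target during transfer: ω₂·t = 1.6785 rad = 96.17°.
Arrival is 180° from departure on the ellipse, so φ = 180° − 96.17° = 83.8°.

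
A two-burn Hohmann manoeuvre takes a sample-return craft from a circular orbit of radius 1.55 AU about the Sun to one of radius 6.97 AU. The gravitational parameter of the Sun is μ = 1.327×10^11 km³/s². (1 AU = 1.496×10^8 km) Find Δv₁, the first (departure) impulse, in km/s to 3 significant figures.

In km: r₁ = 1.55 × 1.496×10^8 = 2.3188×10^8 km; r₂ = 6.97 × 1.496×10^8 = 1.042712×10^9 km.
Transfer-ellipse semi-major axis a_t = (r₁ + r₂)/2 = (2.3188×10^8 + 1.042712×10^9)/2 = 6.37296×10^8 km.
Circular speed at r = 2.3188×10^8 km: v_c = √(μ/r) = 23.9223 km/s.
Transfer-orbit speed at the same r (vis-viva, a = a_t): v_t = √[μ(2/r − 1/a_t)] = 30.5996 km/s.
Δv₁ = |v_t − v_c| = |30.5996 − 23.9223| = 6.677 km/s.

Δv₁ = 6.68 km/s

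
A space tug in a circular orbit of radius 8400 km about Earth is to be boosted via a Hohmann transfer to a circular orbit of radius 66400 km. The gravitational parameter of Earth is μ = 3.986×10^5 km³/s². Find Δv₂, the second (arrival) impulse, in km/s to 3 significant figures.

Semi-major axis of the transfer orbit: a_t = (8400 + 66400)/2 = 37400 km.
On the circular orbit at r = 66400 km, v_c = √(μ/r) = 2.450 km/s.
Transfer-orbit speed at the same r (vis-viva, a = a_t): v_t = √[μ(2/r − 1/a_t)] = 1.161 km/s.
Δv₂ = |v_t − v_c| = |1.161 − 2.450| = 1.289 km/s.

Δv₂ = 1.29 km/s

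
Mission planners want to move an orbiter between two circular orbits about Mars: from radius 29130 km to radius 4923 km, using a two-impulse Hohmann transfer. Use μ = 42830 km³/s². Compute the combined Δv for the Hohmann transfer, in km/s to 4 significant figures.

The Hohmann ellipse has a_t = (r₁ + r₂)/2 = 17026.5 km.
Circular speed at r₁: v₁ = √(μ/r₁) = √(42830/29130) = 1.21256 km/s.
On the transfer ellipse at r₁, vis-viva gives v_a = √[μ(2/r₁ − 1/a_t)] = 0.652013 km/s.
First burn Δv₁ = |v_a − v₁| = 0.5605 km/s.
At r₂, v₂ = √(μ/r₂) = 2.94957 km/s.
Transfer-orbit speed at r₂: v_p = √[μ(2/r₂ − 1/a_t)] = 3.85804 km/s.
Second burn Δv₂ = |v₂ − v_p| = 0.9085 km/s.
Total Δv = Δv₁ + Δv₂ = 1.469 km/s.

Δv = 1.469 km/s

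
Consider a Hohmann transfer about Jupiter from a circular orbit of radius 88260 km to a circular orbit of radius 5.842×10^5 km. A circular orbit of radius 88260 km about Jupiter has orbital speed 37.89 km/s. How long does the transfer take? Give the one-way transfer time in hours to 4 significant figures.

t = 15.11 hours

From the circular-orbit relation v² = μ/r at r = 88260 km: μ = v²r = (37.89)² × 88260 = 1.26711×10^8 km³/s².
Transfer-ellipse semi-major axis a_t = (r₁ + r₂)/2 = (88260 + 5.842×10^5)/2 = 3.3623×10^5 km.
By Kepler's third law the transfer-orbit period is T = 2π√(a_t³/μ), so t = T/2 = 54410 s.
Converting: 54410 s ÷ 3600 s/hour = 15.11 hours.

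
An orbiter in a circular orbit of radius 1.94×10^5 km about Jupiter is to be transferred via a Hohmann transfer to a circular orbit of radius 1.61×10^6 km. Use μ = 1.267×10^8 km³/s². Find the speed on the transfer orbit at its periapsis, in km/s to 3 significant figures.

v = 34.1 km/s

The Hohmann ellipse has a_t = (r₁ + r₂)/2 = 9.020×10^5 km.
At periapsis, r = 1.940×10^5 km.
Vis-viva: v = √[μ(2/r − 1/a_t)] = √[1.267×10^8 × (2/1.940×10^5 − 1/9.020×10^5)] = 34.14 km/s.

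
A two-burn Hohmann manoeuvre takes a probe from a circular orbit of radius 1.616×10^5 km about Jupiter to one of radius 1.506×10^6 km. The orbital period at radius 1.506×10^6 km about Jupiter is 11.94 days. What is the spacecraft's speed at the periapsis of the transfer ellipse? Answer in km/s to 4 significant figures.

From Kepler's third law T² = 4π²r³/μ at r = 1.506×10^6 km, T = 11.94 days = 11.94 × 86400 s = 1.031616×10^6 s: μ = 4π²r³/T² = 1.26706×10^8 km³/s².
Transfer-ellipse semi-major axis a_t = (r₁ + r₂)/2 = (1.616×10^5 + 1.506×10^6)/2 = 8.338×10^5 km.
The periapsis of the transfer ellipse is at r = 1.616×10^5 km.
Vis-viva: v = √[μ(2/r − 1/a_t)] = √[1.26706×10^8 × (2/1.616×10^5 − 1/8.338×10^5)] = 37.63 km/s.

v = 37.63 km/s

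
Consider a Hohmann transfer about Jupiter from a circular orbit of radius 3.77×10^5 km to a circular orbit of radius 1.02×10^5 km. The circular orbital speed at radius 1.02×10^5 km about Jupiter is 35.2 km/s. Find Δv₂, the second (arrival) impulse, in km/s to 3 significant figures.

From the circular-orbit relation v² = μ/r at r = 1.02×10^5 km: μ = v²r = (35.2)² × 1.02×10^5 = 1.26382×10^8 km³/s².
Transfer-ellipse semi-major axis a_t = (r₁ + r₂)/2 = (3.770×10^5 + 1.020×10^5)/2 = 2.395×10^5 km.
On the circular orbit at r = 1.020×10^5 km, v_c = √(μ/r) = 35.200 km/s.
Vis-viva on the transfer ellipse at r = 1.020×10^5 km gives v_t = √[μ(2/r − 1/a_t)] = 44.163 km/s.
Δv₂ = |v_t − v_c| = |44.163 − 35.200| = 8.963 km/s.

Δv₂ = 8.96 km/s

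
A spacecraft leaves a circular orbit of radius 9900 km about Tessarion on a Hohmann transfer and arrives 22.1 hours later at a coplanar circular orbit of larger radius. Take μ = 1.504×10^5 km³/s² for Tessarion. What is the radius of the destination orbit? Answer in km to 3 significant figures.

r₂ = 81800 km

Transfer time t = 22.1 hours = 79560 s, and t = π√(a_t³/μ).
So a_t = (μ t²/π²)^(1/3) = (1.504×10^5 × (79560)² / π²)^(1/3) = 45861 km.
Since a_t = (r₁ + r₂)/2, r₂ = 2a_t − r₁ = 2×45861 − 9900 = 81822 km.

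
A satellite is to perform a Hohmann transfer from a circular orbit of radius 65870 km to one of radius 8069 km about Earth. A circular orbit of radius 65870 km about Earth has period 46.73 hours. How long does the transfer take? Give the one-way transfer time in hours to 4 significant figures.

From Kepler's third law T² = 4π²r³/μ at r = 65870 km, T = 46.73 hours = 46.73 × 3600 s = 1.68228×10^5 s: μ = 4π²r³/T² = 3.98682×10^5 km³/s².
Transfer-ellipse semi-major axis a_t = (r₁ + r₂)/2 = (65870 + 8069)/2 = 36969.5 km.
Half the transfer-orbit period gives t = π√(a_t³/μ) = 35367 s.
Converting: 35367 s ÷ 3600 s/hour = 9.824 hours.

t = 9.824 hours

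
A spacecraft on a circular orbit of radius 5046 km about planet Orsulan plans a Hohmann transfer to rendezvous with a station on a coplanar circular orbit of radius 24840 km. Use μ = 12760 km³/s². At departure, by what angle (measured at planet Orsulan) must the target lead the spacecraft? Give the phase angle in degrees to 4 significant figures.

φ = 96.01°

Transfer-ellipse semi-major axis a_t = (r₁ + r₂)/2 = (5046 + 24840)/2 = 14943 km.
Transfer time t = π√(a_t³/μ) = 50802.0 s.
The target's mean motion on its circular orbit is ω₂ = √(μ/r₂³) = 2.88535×10^-5 rad/s.
Angle swept by the target during transfer: ω₂·t = 1.46582 rad = 83.99°.
The spacecraft traverses 180° on the transfer ellipse, so the target must lead by 180° − 83.99° = 96.01°.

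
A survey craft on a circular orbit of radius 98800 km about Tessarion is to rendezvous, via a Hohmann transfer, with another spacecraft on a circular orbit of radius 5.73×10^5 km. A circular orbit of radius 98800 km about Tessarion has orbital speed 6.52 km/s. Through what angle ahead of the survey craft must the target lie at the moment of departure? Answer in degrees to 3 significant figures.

φ = 99.2°

From the circular-orbit relation v² = μ/r at r = 98800 km: μ = v²r = (6.52)² × 98800 = 4.20003×10^6 km³/s².
Semi-major axis of the transfer orbit: a_t = (98800 + 5.730×10^5)/2 = 3.359×10^5 km.
The half-period of the transfer ellipse is t = π√(a_t³/μ) = 2.984×10^5 s.
Target angular speed ω₂ = √(μ/r₂³) = 4.725×10^-6 rad/s.
Angle swept by the target during transfer: ω₂·t = 1.410 rad = 80.79°.
Arrival is 180° from departure on the ellipse, so φ = 180° − 80.79° = 99.2°.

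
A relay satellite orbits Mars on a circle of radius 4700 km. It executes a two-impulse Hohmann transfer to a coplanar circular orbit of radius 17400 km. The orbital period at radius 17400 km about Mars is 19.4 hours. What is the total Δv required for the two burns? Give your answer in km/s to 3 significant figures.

From Kepler's third law T² = 4π²r³/μ at r = 17400 km, T = 19.4 hours = 19.4 × 3600 s = 69840 s: μ = 4π²r³/T² = 42638.2 km³/s².
Transfer-ellipse semi-major axis a_t = (r₁ + r₂)/2 = (4700 + 17400)/2 = 11050 km.
At r₁ the circular-orbit speed is v₁ = √(μ/r₁) = 3.0120 km/s.
On the transfer ellipse at r₁, vis-viva equation gives v_p = √[μ(2/r₁ − 1/a_t)] = 3.7796 km/s.
First burn Δv₁ = |v_p − v₁| = 0.7676 km/s.
At r₂, v₂ = √(μ/r₂) = 1.5654 km/s.
Transfer-orbit speed at r₂: v_a = √[μ(2/r₂ − 1/a_t)] = 1.0209 km/s.
Second burn Δv₂ = |v₂ − v_a| = 0.5445 km/s.
Total Δv = Δv₁ + Δv₂ = 1.312 km/s.

Δv = 1.31 km/s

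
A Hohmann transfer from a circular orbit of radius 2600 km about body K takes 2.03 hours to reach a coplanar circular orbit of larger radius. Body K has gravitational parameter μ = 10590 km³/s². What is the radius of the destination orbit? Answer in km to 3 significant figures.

Transfer time t = 2.03 hours = 7308 s, and t = π√(a_t³/μ).
So a_t = (μ t²/π²)^(1/3) = (10590 × (7308)² / π²)^(1/3) = 3855.4 km.
Since a_t = (r₁ + r₂)/2, r₂ = 2a_t − r₁ = 2×3855.4 − 2600 = 5110.8 km.

r₂ = 5110 km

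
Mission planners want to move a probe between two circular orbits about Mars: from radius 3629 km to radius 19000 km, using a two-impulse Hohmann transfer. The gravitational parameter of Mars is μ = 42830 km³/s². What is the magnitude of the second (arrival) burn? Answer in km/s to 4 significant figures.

Transfer-ellipse semi-major axis a_t = (r₁ + r₂)/2 = (3629 + 19000)/2 = 11314.5 km.
On the circular orbit at r = 19000 km, v_c = √(μ/r) = 1.5014 km/s.
Vis-viva on the transfer ellipse at r = 19000 km gives v_t = √[μ(2/r − 1/a_t)] = 0.85030 km/s.
Δv₂ = |v_t − v_c| = |0.85030 − 1.5014| = 0.6511 km/s.

Δv₂ = 0.6511 km/s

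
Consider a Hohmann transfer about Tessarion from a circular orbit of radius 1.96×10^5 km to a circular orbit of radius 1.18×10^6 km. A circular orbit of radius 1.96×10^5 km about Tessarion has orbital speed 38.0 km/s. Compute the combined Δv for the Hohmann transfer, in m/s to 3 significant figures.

From the circular-orbit relation v² = μ/r at r = 1.96×10^5 km: μ = v²r = (38.0)² × 1.96×10^5 = 2.83024×10^8 km³/s².
The Hohmann ellipse has a_t = (r₁ + r₂)/2 = 6.880×10^5 km.
Circular speed at r₁: v₁ = √(μ/r₁) = √(2.83024×10^8/1.960×10^5) = 38.00 km/s.
On the transfer ellipse at r₁, vis-viva gives v_p = √[μ(2/r₁ − 1/a_t)] = 49.77 km/s.
First burn Δv₁ = |v_p − v₁| = 11.77 km/s.
At r₂, v₂ = √(μ/r₂) = 15.487 km/s.
Transfer-orbit speed at r₂: v_a = √[μ(2/r₂ − 1/a_t)] = 8.2662 km/s.
Second burn Δv₂ = |v₂ − v_a| = 7.221 km/s.
Δv = Δv₁ + Δv₂ = 11.77 + 7.221 = 18.99 km/s.

Δv = 19000 m/s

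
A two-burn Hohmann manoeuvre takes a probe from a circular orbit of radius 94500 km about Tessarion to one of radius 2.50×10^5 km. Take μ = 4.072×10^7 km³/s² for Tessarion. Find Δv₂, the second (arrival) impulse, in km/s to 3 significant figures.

Semi-major axis of the transfer orbit: a_t = (94500 + 2.500×10^5)/2 = 1.7225×10^5 km.
Circular speed at r = 2.500×10^5 km: v_c = √(μ/r) = 12.762 km/s.
Transfer-orbit speed at the same r (vis-viva, a = a_t): v_t = √[μ(2/r − 1/a_t)] = 9.4530 km/s.
Δv₂ = |v_t − v_c| = |9.4530 − 12.762| = 3.309 km/s.

Δv₂ = 3.31 km/s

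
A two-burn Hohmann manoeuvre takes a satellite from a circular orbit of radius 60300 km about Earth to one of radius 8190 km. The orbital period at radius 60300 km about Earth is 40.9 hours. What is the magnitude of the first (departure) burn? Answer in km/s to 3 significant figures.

Δv₁ = 1.31 km/s

From Kepler's third law T² = 4π²r³/μ at r = 60300 km, T = 40.9 hours = 40.9 × 3600 s = 1.4724×10^5 s: μ = 4π²r³/T² = 3.99264×10^5 km³/s².
Semi-major axis of the transfer orbit: a_t = (60300 + 8190)/2 = 34245 km.
Circular speed at r = 60300 km: v_c = √(μ/r) = 2.573 km/s.
Transfer-orbit speed at the same r (vis-viva, a = a_t): v_t = √[μ(2/r − 1/a_t)] = 1.258 km/s.
Δv₁ = |v_t − v_c| = |1.258 − 2.573| = 1.315 km/s.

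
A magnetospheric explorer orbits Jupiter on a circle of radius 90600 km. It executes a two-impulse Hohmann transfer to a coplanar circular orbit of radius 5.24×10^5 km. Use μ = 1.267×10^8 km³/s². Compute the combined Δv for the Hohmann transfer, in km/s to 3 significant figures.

Transfer-ellipse semi-major axis a_t = (r₁ + r₂)/2 = (90600 + 5.240×10^5)/2 = 3.073×10^5 km.
At r₁ the circular-orbit speed is v₁ = √(μ/r₁) = 37.3959 km/s.
Transfer-orbit speed at r₁ (v² = μ(2/r − 1/a)): v_p = √[μ(2/r₁ − 1/a_t)] = 48.8325 km/s.
First burn Δv₁ = |v_p − v₁| = 11.437 km/s.
At r₂, v₂ = √(μ/r₂) = 15.54972 km/s.
Transfer-orbit speed at r₂: v_a = √[μ(2/r₂ − 1/a_t)] = 8.443169 km/s.
Second burn Δv₂ = |v₂ − v_a| = 7.1066 km/s.
Δv = Δv₁ + Δv₂ = 11.437 + 7.1066 = 18.54 km/s.

Δv = 18.5 km/s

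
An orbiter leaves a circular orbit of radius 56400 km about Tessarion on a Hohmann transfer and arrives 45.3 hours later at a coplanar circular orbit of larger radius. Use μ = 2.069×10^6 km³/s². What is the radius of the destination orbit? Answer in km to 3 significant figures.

r₂ = 2.98×10^5 km

Transfer time t = 45.3 hours = 1.6308×10^5 s, and t = π√(a_t³/μ).
So a_t = (μ t²/π²)^(1/3) = (2.069×10^6 × (1.6308×10^5)² / π²)^(1/3) = 1.7732×10^5 km.
Since a_t = (r₁ + r₂)/2, r₂ = 2a_t − r₁ = 2×1.7732×10^5 − 56400 = 2.9824×10^5 km.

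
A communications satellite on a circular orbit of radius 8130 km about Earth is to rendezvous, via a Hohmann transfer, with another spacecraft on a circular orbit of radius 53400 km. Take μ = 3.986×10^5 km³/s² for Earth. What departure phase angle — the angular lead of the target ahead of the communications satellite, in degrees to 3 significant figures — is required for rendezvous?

φ = 101°

Transfer-ellipse semi-major axis a_t = (r₁ + r₂)/2 = (8130 + 53400)/2 = 30765 km.
Transfer time t = π√(a_t³/μ) = 26851 s.
Target angular speed ω₂ = √(μ/r₂³) = 5.1163×10^-5 rad/s.
Angle swept by the target during transfer: ω₂·t = 1.3738 rad = 78.71°.
Arrival is 180° from departure on the ellipse, so φ = 180° − 78.71° = 101°.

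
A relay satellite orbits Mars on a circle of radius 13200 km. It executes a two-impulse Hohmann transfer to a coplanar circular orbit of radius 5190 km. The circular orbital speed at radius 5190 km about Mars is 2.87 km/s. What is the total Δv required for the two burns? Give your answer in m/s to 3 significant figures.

Δv = 1020 m/s

From the circular-orbit relation v² = μ/r at r = 5190 km: μ = v²r = (2.87)² × 5190 = 42749.5 km³/s².
Transfer-ellipse semi-major axis a_t = (r₁ + r₂)/2 = (13200 + 5190)/2 = 9195 km.
Circular speed at r₁: v₁ = √(μ/r₁) = √(42749.5/13200) = 1.7996 km/s.
Transfer-orbit speed at r₁ (vis-viva): v_a = √[μ(2/r₁ − 1/a_t)] = 1.3520 km/s.
First burn Δv₁ = |v_a − v₁| = 0.4476 km/s.
At r₂, v₂ = √(μ/r₂) = 2.8700 km/s.
Transfer-orbit speed at r₂: v_p = √[μ(2/r₂ − 1/a_t)] = 3.4387 km/s.
Second burn Δv₂ = |v₂ − v_p| = 0.5687 km/s.
Δv = Δv₁ + Δv₂ = 0.4476 + 0.5687 = 1.016 km/s.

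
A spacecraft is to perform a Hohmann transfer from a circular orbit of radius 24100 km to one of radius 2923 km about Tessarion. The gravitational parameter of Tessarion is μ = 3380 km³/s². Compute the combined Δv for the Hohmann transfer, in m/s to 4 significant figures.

The Hohmann ellipse has a_t = (r₁ + r₂)/2 = 13511.5 km.
Circular speed at r₁: v₁ = √(μ/r₁) = √(3380/24100) = 0.3745 km/s.
On the transfer ellipse at r₁, v² = μ(2/r − 1/a) gives v_a = √[μ(2/r₁ − 1/a_t)] = 0.1742 km/s.
First burn Δv₁ = |v_a − v₁| = 0.2003 km/s.
Circular speed at r₂: v₂ = √(μ/r₂) = 1.07534 km/s.
Transfer-orbit speed at r₂: v_p = √[μ(2/r₂ − 1/a_t)] = 1.43615 km/s.
Second burn Δv₂ = |v₂ − v_p| = 0.3608 km/s.
Total Δv = Δv₁ + Δv₂ = 0.5611 km/s.

Δv = 561.1 m/s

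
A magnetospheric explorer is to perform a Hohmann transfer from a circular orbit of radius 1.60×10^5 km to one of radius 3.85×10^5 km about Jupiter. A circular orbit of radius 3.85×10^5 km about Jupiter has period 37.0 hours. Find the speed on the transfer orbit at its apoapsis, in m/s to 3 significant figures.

From Kepler's third law T² = 4π²r³/μ at r = 3.85×10^5 km, T = 37.0 hours = 37.0 × 3600 s = 1.332×10^5 s: μ = 4π²r³/T² = 1.26979×10^8 km³/s².
Transfer-ellipse semi-major axis a_t = (r₁ + r₂)/2 = (1.600×10^5 + 3.850×10^5)/2 = 2.725×10^5 km.
The apoapsis of the transfer ellipse is at r = 3.850×10^5 km.
Applying v² = μ(2/r − 1/a_t): v = 13.92 km/s.

v = 13900 m/s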